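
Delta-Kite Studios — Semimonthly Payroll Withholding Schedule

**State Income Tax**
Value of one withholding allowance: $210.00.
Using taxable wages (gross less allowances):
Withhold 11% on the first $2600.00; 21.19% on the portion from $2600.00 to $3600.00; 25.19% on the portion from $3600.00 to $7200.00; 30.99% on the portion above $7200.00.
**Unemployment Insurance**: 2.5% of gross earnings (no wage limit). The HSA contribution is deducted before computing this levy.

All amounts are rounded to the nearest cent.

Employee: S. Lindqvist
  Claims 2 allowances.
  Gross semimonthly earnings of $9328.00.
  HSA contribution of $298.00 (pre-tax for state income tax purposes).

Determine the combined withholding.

$2067.45

State Income Tax: taxable = $9328.00 − $298.00 − 2×$210.00 = $8610.00
  $1404.74 + 30.99% × ($8610.00 − $7200.00) = $1404.74 + 30.99% × $1410.00 = $1841.70
Unemployment Insurance: 2.5% × $9030.00 = $225.75
Total: $1841.70 + $225.75 = $2067.45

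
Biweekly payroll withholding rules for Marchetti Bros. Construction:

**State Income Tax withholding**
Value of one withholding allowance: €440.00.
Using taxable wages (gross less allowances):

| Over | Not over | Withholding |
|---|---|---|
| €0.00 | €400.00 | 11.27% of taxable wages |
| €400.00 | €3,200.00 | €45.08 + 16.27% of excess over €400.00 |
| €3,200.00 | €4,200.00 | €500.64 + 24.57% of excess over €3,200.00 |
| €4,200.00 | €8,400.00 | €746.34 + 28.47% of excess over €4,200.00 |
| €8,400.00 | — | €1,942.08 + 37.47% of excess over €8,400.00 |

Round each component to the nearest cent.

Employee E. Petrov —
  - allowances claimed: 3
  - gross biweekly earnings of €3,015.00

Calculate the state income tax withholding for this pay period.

€255.78

State Income Tax: taxable = €3,015.00 − 3×€440.00 = €1,695.00
  €45.08 + 16.27% × (€1,695.00 − €400.00) = €45.08 + 16.27% × €1,295.00 = €255.78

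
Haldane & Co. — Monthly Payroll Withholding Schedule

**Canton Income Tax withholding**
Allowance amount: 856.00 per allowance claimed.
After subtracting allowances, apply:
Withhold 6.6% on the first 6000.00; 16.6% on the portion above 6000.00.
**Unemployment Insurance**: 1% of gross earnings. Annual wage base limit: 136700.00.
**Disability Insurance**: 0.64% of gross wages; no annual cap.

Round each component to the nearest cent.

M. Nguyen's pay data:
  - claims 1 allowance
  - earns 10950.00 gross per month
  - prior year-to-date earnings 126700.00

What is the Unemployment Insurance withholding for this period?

Unemployment Insurance: cap 136700.00 − YTD 126700.00 = 10000.00 subject; 1% × 10000.00 = 100.00

100.00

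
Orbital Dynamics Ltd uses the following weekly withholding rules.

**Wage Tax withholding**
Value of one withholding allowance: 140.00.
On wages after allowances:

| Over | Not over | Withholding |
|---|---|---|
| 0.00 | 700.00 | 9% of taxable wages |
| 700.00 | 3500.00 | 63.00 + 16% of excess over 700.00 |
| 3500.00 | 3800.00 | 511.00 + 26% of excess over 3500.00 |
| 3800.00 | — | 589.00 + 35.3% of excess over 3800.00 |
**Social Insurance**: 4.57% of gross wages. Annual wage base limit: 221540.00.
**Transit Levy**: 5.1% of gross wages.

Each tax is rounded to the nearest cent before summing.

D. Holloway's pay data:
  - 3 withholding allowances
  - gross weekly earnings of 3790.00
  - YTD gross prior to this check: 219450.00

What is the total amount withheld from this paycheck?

Wage Tax: taxable = 3790.00 − 3×140.00 = 3370.00
  63.00 + 16% × (3370.00 − 700.00) = 63.00 + 16% × 2670.00 = 490.20
Social Insurance: cap 221540.00 − YTD 219450.00 = 2090.00 subject; 4.57% × 2090.00 = 95.51
Transit Levy: 5.1% × 3790.00 = 193.29
Total: 490.20 + 95.51 + 193.29 = 779.00

779.00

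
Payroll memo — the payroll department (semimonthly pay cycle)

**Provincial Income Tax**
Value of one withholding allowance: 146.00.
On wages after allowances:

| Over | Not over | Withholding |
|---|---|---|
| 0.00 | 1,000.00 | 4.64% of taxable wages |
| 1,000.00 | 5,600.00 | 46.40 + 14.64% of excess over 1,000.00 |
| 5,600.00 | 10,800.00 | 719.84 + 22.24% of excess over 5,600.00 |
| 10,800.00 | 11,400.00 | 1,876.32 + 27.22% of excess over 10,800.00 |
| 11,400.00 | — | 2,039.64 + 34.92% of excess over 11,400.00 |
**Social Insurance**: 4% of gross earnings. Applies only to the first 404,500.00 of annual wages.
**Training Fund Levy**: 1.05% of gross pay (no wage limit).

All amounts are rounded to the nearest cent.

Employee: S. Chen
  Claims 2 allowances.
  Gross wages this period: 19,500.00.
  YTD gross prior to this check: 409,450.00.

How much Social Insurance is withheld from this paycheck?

Social Insurance: YTD 409,450.00 ≥ cap 404,500.00 → 0.00

0.00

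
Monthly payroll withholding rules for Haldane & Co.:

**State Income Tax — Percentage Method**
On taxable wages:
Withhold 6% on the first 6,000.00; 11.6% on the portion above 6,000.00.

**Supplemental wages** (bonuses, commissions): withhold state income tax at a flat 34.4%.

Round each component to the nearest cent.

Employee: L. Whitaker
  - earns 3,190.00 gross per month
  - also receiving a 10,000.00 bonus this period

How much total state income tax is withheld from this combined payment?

3,631.40

State Income Tax: taxable = 3,190.00
  6% × 3,190.00 = 191.40
Supplemental (34.4% flat on bonus): 34.4% × 10,000.00 = 3,440.00
Total state income tax: 191.40 + 3,440.00 = 3,631.40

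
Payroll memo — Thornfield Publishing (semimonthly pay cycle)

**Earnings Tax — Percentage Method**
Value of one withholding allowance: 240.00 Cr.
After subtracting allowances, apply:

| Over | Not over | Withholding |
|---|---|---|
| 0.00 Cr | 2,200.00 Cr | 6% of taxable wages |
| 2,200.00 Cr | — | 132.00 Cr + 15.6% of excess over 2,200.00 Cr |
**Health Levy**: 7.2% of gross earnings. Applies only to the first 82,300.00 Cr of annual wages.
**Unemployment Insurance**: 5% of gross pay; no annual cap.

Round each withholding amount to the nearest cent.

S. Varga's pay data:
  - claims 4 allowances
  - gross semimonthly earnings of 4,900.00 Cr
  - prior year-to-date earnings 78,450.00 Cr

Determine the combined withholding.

925.64 Cr

Earnings Tax: taxable = 4,900.00 Cr − 4×240.00 Cr = 3,940.00 Cr
  132.00 Cr + 15.6% × (3,940.00 Cr − 2,200.00 Cr) = 132.00 Cr + 15.6% × 1,740.00 Cr = 403.44 Cr
Health Levy: cap 82,300.00 Cr − YTD 78,450.00 Cr = 3,850.00 Cr subject; 7.2% × 3,850.00 Cr = 277.20 Cr
Unemployment Insurance: 5% × 4,900.00 Cr = 245.00 Cr
Total: 403.44 Cr + 277.20 Cr + 245.00 Cr = 925.64 Cr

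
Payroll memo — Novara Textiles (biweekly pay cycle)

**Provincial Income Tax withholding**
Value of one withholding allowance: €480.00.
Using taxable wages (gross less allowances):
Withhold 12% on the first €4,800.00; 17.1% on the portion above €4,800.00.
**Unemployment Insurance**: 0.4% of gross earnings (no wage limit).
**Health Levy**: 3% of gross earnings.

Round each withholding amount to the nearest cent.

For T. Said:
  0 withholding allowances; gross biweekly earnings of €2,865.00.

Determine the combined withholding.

€441.21

Provincial Income Tax: taxable = €2,865.00
  12% × €2,865.00 = €343.80
Unemployment Insurance: 0.4% × €2,865.00 = €11.46
Health Levy: 3% × €2,865.00 = €85.95
Total: €343.80 + €11.46 + €85.95 = €441.21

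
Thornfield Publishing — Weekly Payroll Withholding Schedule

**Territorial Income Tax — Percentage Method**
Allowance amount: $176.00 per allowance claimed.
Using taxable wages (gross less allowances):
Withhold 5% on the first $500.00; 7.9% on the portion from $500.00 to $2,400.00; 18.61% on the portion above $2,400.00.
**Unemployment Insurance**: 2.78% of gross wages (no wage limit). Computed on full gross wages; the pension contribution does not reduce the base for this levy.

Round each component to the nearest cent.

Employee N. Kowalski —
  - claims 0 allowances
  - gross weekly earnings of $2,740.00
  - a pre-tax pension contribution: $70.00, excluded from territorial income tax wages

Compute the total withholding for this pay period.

Territorial Income Tax: taxable = $2,740.00 − $70.00 = $2,670.00
  $175.10 + 18.61% × ($2,670.00 − $2,400.00) = $175.10 + 18.61% × $270.00 = $225.35
Unemployment Insurance: 2.78% × $2,740.00 = $76.17
Total: $225.35 + $76.17 = $301.52

$301.52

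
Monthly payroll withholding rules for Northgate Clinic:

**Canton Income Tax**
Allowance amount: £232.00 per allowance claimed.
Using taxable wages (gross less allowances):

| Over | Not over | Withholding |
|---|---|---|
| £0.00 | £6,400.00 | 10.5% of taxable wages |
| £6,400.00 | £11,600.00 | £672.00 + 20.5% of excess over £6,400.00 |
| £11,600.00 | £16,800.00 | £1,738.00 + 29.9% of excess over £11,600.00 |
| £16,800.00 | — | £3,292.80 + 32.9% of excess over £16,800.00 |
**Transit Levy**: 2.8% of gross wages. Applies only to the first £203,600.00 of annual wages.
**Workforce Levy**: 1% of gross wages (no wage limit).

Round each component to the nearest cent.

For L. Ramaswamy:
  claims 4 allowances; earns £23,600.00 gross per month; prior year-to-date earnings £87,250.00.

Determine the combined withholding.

£6,121.49

Canton Income Tax: taxable = £23,600.00 − 4×£232.00 = £22,672.00
  £3,292.80 + 32.9% × (£22,672.00 − £16,800.00) = £3,292.80 + 32.9% × £5,872.00 = £5,224.69
Transit Levy: 2.8% × £23,600.00 = £660.80
Workforce Levy: 1% × £23,600.00 = £236.00
Total: £5,224.69 + £660.80 + £236.00 = £6,121.49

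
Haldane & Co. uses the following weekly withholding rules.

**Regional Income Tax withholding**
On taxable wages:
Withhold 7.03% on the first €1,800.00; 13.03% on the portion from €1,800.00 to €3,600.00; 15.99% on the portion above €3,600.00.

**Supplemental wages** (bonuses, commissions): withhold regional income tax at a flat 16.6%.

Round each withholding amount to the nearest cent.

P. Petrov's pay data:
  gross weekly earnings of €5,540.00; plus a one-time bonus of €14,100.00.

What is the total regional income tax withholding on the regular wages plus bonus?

€3,011.89

Regional Income Tax: taxable = €5,540.00
  €361.08 + 15.99% × (€5,540.00 − €3,600.00) = €361.08 + 15.99% × €1,940.00 = €671.29
Supplemental (16.6% flat on bonus): 16.6% × €14,100.00 = €2,340.60
Total regional income tax: €671.29 + €2,340.60 = €3,011.89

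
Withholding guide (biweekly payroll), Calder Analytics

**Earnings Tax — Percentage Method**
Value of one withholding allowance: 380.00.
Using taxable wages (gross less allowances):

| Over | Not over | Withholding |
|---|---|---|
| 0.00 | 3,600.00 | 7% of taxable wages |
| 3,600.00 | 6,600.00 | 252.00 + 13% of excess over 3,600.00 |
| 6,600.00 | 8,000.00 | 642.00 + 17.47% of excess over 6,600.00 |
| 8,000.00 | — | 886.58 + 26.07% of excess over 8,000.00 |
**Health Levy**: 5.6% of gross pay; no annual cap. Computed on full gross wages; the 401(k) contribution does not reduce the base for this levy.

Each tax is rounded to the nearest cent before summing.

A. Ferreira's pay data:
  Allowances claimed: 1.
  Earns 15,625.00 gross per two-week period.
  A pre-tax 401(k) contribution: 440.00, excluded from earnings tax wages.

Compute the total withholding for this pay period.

Earnings Tax: taxable = 15,625.00 − 440.00 − 1×380.00 = 14,805.00
  886.58 + 26.07% × (14,805.00 − 8,000.00) = 886.58 + 26.07% × 6,805.00 = 2,660.64
Health Levy: 5.6% × 15,625.00 = 875.00
Total: 2,660.64 + 875.00 = 3,535.64

3,535.64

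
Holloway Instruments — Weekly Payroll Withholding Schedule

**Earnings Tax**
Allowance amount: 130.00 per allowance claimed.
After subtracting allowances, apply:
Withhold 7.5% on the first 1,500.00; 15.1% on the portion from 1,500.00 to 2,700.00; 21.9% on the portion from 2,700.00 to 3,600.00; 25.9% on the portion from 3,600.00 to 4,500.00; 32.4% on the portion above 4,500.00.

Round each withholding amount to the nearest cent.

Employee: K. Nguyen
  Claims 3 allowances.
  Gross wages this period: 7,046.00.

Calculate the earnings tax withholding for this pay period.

1,422.44

Earnings Tax: taxable = 7,046.00 − 3×130.00 = 6,656.00
  723.90 + 32.4% × (6,656.00 − 4,500.00) = 723.90 + 32.4% × 2,156.00 = 1,422.44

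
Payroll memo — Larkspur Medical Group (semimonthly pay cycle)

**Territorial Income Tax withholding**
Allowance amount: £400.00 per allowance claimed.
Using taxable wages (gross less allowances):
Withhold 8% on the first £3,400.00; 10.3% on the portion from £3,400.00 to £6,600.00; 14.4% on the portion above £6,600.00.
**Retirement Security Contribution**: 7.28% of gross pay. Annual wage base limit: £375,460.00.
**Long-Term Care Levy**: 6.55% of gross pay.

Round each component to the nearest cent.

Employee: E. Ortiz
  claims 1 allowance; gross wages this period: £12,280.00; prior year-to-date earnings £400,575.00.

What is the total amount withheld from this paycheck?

Territorial Income Tax: taxable = £12,280.00 − 1×£400.00 = £11,880.00
  £601.60 + 14.4% × (£11,880.00 − £6,600.00) = £601.60 + 14.4% × £5,280.00 = £1,361.92
Retirement Security Contribution: YTD £400,575.00 ≥ cap £375,460.00 → £0.00
Long-Term Care Levy: 6.55% × £12,280.00 = £804.34
Total: £1,361.92 + £0.00 + £804.34 = £2,166.26

£2,166.26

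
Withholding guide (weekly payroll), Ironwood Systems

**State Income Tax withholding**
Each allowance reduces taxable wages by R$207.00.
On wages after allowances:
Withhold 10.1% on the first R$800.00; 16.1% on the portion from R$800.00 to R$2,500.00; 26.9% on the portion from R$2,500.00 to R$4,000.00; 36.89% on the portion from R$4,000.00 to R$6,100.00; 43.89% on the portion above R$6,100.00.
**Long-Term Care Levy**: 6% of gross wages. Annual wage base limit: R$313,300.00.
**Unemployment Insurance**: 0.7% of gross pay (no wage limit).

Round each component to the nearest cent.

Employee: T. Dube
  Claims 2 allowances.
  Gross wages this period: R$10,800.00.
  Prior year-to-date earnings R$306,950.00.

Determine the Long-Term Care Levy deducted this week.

Long-Term Care Levy: cap R$313,300.00 − YTD R$306,950.00 = R$6,350.00 subject; 6% × R$6,350.00 = R$381.00

R$381.00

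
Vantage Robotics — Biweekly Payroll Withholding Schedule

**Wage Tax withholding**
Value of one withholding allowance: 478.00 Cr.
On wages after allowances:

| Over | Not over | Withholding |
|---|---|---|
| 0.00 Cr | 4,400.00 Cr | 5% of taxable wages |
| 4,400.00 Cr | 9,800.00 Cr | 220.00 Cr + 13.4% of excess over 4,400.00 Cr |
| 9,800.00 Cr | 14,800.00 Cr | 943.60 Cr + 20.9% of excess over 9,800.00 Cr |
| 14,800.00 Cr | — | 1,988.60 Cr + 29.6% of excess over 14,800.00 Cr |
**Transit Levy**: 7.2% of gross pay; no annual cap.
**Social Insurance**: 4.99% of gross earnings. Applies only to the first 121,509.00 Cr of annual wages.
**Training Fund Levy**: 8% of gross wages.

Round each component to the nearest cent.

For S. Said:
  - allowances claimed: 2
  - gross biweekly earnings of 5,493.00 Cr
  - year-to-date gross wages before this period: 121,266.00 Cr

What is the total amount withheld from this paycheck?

Wage Tax: taxable = 5,493.00 Cr − 2×478.00 Cr = 4,537.00 Cr
  220.00 Cr + 13.4% × (4,537.00 Cr − 4,400.00 Cr) = 220.00 Cr + 13.4% × 137.00 Cr = 238.36 Cr
Transit Levy: 7.2% × 5,493.00 Cr = 395.50 Cr
Social Insurance: cap 121,509.00 Cr − YTD 121,266.00 Cr = 243.00 Cr subject; 4.99% × 243.00 Cr = 12.13 Cr
Training Fund Levy: 8% × 5,493.00 Cr = 439.44 Cr
Total: 238.36 Cr + 395.50 Cr + 12.13 Cr + 439.44 Cr = 1,085.43 Cr

1,085.43 Cr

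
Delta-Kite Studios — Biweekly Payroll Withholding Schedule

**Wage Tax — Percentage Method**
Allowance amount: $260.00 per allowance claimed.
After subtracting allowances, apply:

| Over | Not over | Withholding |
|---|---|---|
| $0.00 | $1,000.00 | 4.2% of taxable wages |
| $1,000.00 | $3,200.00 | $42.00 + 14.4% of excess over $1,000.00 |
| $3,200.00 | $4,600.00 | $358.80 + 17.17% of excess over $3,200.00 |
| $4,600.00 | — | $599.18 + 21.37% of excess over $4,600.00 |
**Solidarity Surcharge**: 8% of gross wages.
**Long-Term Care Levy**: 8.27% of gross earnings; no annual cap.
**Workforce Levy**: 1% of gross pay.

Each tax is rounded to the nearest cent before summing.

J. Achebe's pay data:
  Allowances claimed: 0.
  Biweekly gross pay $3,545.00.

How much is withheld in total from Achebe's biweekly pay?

Wage Tax: taxable = $3,545.00
  $358.80 + 17.17% × ($3,545.00 − $3,200.00) = $358.80 + 17.17% × $345.00 = $418.04
Solidarity Surcharge: 8% × $3,545.00 = $283.60
Long-Term Care Levy: 8.27% × $3,545.00 = $293.17
Workforce Levy: 1% × $3,545.00 = $35.45
Total: $418.04 + $283.60 + $293.17 + $35.45 = $1,030.26

$1,030.26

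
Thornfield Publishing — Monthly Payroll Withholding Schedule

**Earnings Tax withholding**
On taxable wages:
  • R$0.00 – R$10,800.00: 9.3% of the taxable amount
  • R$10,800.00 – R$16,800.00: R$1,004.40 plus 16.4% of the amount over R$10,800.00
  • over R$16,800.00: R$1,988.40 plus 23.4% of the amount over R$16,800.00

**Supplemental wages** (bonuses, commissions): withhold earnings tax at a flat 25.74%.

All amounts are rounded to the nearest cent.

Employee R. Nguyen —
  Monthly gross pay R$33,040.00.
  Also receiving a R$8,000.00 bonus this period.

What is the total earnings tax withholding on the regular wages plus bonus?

Earnings Tax: taxable = R$33,040.00
  R$1,988.40 + 23.4% × (R$33,040.00 − R$16,800.00) = R$1,988.40 + 23.4% × R$16,240.00 = R$5,788.56
Supplemental (25.74% flat on bonus): 25.74% × R$8,000.00 = R$2,059.20
Total earnings tax: R$5,788.56 + R$2,059.20 = R$7,847.76

R$7,847.76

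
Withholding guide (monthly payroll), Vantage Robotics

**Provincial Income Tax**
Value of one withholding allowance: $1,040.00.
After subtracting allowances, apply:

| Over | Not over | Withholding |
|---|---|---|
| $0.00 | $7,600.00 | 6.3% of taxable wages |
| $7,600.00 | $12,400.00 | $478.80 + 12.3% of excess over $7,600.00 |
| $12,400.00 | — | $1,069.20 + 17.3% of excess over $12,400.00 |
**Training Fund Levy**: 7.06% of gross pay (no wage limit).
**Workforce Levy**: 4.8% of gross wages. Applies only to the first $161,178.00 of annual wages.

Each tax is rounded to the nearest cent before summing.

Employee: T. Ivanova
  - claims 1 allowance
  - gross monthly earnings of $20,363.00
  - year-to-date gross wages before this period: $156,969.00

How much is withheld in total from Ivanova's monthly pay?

$3,906.54

Provincial Income Tax: taxable = $20,363.00 − 1×$1,040.00 = $19,323.00
  $1,069.20 + 17.3% × ($19,323.00 − $12,400.00) = $1,069.20 + 17.3% × $6,923.00 = $2,266.88
Training Fund Levy: 7.06% × $20,363.00 = $1,437.63
Workforce Levy: cap $161,178.00 − YTD $156,969.00 = $4,209.00 subject; 4.8% × $4,209.00 = $202.03
Total: $2,266.88 + $1,437.63 + $202.03 = $3,906.54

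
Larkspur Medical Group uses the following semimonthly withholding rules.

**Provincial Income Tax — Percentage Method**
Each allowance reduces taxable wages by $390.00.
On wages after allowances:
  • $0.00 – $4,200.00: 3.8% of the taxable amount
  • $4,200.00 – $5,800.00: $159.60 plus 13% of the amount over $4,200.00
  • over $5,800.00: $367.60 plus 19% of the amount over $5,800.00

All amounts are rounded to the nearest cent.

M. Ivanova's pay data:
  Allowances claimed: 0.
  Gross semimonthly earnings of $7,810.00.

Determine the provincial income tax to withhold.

$749.50

Provincial Income Tax: taxable = $7,810.00
  $367.60 + 19% × ($7,810.00 − $5,800.00) = $367.60 + 19% × $2,010.00 = $749.50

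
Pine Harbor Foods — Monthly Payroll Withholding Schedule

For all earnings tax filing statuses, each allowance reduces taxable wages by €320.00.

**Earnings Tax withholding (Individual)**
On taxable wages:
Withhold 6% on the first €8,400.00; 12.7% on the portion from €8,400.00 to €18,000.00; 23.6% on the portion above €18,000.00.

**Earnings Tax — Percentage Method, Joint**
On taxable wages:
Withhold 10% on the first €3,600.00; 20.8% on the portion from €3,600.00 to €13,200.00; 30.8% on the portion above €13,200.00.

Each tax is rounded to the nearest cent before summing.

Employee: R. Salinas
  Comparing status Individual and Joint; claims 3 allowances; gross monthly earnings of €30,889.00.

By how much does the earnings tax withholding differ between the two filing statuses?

€2,970.89

Earnings Tax (Individual): taxable = €30,889.00 − 3×€320.00 = €29,929.00
  €1,723.20 + 23.6% × (€29,929.00 − €18,000.00) = €1,723.20 + 23.6% × €11,929.00 = €4,538.44
Earnings Tax (Joint): taxable = €30,889.00 − 3×€320.00 = €29,929.00
  €2,356.80 + 30.8% × (€29,929.00 − €13,200.00) = €2,356.80 + 30.8% × €16,729.00 = €7,509.33
Difference: |€4,538.44 − €7,509.33| = €2,970.89 (higher under Joint)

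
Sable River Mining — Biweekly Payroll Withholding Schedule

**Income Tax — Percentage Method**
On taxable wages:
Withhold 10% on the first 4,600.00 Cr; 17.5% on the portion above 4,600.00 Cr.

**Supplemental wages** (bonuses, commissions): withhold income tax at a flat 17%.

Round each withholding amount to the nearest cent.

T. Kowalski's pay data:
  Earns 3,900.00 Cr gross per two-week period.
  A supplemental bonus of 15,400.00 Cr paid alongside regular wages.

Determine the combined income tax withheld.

3,008.00 Cr

Income Tax: taxable = 3,900.00 Cr
  10% × 3,900.00 Cr = 390.00 Cr
Supplemental (17% flat on bonus): 17% × 15,400.00 Cr = 2,618.00 Cr
Total income tax: 390.00 Cr + 2,618.00 Cr = 3,008.00 Cr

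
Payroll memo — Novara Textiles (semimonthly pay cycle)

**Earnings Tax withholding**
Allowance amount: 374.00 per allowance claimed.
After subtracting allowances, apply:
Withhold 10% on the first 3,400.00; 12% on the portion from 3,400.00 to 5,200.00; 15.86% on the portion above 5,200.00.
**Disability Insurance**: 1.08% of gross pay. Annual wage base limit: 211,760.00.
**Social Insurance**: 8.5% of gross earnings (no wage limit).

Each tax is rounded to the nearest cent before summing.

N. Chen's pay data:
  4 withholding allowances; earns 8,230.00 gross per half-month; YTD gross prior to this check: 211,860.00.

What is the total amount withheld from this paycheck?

1,498.84

Earnings Tax: taxable = 8,230.00 − 4×374.00 = 6,734.00
  556.00 + 15.86% × (6,734.00 − 5,200.00) = 556.00 + 15.86% × 1,534.00 = 799.29
Disability Insurance: YTD 211,860.00 ≥ cap 211,760.00 → 0.00
Social Insurance: 8.5% × 8,230.00 = 699.55
Total: 799.29 + 0.00 + 699.55 = 1,498.84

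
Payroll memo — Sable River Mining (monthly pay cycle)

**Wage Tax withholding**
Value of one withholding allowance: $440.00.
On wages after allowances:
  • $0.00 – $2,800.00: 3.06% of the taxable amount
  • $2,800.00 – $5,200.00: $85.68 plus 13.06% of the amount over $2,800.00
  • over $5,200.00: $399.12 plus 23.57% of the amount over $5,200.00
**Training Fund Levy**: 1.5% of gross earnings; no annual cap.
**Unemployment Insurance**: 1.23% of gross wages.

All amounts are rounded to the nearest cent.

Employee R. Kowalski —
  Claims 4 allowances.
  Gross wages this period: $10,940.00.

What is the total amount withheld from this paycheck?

$1,635.87

Wage Tax: taxable = $10,940.00 − 4×$440.00 = $9,180.00
  $399.12 + 23.57% × ($9,180.00 − $5,200.00) = $399.12 + 23.57% × $3,980.00 = $1,337.21
Training Fund Levy: 1.5% × $10,940.00 = $164.10
Unemployment Insurance: 1.23% × $10,940.00 = $134.56
Total: $1,337.21 + $164.10 + $134.56 = $1,635.87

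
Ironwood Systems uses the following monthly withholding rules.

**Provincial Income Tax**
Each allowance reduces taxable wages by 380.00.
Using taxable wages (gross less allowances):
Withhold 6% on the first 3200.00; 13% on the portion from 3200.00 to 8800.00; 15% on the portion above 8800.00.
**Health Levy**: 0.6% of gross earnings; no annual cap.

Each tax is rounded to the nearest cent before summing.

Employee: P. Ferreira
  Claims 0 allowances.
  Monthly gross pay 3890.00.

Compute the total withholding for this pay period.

Provincial Income Tax: taxable = 3890.00
  192.00 + 13% × (3890.00 − 3200.00) = 192.00 + 13% × 690.00 = 281.70
Health Levy: 0.6% × 3890.00 = 23.34
Total: 281.70 + 23.34 = 305.04

305.04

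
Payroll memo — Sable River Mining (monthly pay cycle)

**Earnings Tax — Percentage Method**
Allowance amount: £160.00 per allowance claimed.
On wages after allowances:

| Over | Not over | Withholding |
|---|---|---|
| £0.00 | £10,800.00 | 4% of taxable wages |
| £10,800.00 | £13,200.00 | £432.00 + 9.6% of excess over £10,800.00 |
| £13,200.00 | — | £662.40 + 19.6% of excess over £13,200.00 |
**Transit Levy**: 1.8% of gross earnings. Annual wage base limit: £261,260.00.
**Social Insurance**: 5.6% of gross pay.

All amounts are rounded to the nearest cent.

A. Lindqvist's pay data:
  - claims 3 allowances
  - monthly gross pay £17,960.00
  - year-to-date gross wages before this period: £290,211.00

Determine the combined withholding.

£2,507.04

Earnings Tax: taxable = £17,960.00 − 3×£160.00 = £17,480.00
  £662.40 + 19.6% × (£17,480.00 − £13,200.00) = £662.40 + 19.6% × £4,280.00 = £1,501.28
Transit Levy: YTD £290,211.00 ≥ cap £261,260.00 → £0.00
Social Insurance: 5.6% × £17,960.00 = £1,005.76
Total: £1,501.28 + £0.00 + £1,005.76 = £2,507.04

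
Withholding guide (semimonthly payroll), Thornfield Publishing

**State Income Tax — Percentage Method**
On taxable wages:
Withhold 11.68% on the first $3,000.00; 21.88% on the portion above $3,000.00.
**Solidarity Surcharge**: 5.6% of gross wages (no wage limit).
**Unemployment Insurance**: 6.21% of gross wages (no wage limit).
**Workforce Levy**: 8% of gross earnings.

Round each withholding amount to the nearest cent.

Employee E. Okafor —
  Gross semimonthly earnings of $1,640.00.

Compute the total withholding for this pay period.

State Income Tax: taxable = $1,640.00
  11.68% × $1,640.00 = $191.55
Solidarity Surcharge: 5.6% × $1,640.00 = $91.84
Unemployment Insurance: 6.21% × $1,640.00 = $101.84
Workforce Levy: 8% × $1,640.00 = $131.20
Total: $191.55 + $91.84 + $101.84 + $131.20 = $516.43

$516.43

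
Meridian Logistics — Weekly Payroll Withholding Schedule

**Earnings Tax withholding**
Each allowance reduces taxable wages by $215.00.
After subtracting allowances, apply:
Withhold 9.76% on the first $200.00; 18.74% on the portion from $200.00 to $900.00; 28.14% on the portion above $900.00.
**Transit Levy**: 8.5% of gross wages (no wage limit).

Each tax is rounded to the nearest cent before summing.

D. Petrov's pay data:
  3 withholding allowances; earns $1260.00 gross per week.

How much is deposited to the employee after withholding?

$1055.61

Earnings Tax: taxable = $1260.00 − 3×$215.00 = $615.00
  $19.52 + 18.74% × ($615.00 − $200.00) = $19.52 + 18.74% × $415.00 = $97.29
Transit Levy: 8.5% × $1260.00 = $107.10
Total withheld: $97.29 + $107.10 = $204.39
Net pay: $1260.00 − $204.39 = $1055.61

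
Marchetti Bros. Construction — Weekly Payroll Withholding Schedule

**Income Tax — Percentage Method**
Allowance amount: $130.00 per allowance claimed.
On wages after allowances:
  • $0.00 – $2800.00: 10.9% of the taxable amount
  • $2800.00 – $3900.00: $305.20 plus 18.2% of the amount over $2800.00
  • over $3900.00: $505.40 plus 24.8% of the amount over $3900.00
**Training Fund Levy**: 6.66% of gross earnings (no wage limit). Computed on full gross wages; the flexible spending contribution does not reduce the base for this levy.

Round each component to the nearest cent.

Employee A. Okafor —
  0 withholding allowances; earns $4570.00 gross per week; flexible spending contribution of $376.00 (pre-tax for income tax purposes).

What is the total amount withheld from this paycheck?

Income Tax: taxable = $4570.00 − $376.00 = $4194.00
  $505.40 + 24.8% × ($4194.00 − $3900.00) = $505.40 + 24.8% × $294.00 = $578.31
Training Fund Levy: 6.66% × $4570.00 = $304.36
Total: $578.31 + $304.36 = $882.67

$882.67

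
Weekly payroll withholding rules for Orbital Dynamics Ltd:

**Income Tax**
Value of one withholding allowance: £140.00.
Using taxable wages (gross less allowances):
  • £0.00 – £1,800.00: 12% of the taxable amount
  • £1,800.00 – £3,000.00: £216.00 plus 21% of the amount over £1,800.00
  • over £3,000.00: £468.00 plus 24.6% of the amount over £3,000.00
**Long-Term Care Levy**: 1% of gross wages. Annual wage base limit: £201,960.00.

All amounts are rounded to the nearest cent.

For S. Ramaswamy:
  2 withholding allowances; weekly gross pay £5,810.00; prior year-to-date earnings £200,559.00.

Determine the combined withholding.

Income Tax: taxable = £5,810.00 − 2×£140.00 = £5,530.00
  £468.00 + 24.6% × (£5,530.00 − £3,000.00) = £468.00 + 24.6% × £2,530.00 = £1,090.38
Long-Term Care Levy: cap £201,960.00 − YTD £200,559.00 = £1,401.00 subject; 1% × £1,401.00 = £14.01
Total: £1,090.38 + £14.01 = £1,104.39

£1,104.39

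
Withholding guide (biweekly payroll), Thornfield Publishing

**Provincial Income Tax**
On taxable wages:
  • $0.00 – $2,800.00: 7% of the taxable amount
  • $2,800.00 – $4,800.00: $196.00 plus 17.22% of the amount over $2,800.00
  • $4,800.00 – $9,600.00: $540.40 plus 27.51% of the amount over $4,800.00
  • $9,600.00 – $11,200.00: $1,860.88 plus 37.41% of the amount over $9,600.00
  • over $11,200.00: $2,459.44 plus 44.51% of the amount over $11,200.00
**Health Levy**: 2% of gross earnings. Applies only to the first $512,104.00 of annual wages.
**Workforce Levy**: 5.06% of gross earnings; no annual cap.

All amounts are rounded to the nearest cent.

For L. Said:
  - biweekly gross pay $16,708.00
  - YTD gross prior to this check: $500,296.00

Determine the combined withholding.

$5,992.63

Provincial Income Tax: taxable = $16,708.00
  $2,459.44 + 44.51% × ($16,708.00 − $11,200.00) = $2,459.44 + 44.51% × $5,508.00 = $4,911.05
Health Levy: cap $512,104.00 − YTD $500,296.00 = $11,808.00 subject; 2% × $11,808.00 = $236.16
Workforce Levy: 5.06% × $16,708.00 = $845.42
Total: $4,911.05 + $236.16 + $845.42 = $5,992.63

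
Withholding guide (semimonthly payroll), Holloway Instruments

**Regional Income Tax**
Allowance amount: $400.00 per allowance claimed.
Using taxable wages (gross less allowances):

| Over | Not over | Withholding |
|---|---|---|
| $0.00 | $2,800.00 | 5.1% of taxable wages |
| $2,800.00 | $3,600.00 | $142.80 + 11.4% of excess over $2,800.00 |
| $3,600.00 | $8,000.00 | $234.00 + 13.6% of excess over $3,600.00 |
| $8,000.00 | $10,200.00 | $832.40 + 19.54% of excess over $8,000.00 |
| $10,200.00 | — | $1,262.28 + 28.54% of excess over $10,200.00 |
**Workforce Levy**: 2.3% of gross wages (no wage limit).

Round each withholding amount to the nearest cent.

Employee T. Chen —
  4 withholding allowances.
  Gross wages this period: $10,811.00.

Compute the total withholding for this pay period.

$1,317.68

Regional Income Tax: taxable = $10,811.00 − 4×$400.00 = $9,211.00
  $832.40 + 19.54% × ($9,211.00 − $8,000.00) = $832.40 + 19.54% × $1,211.00 = $1,069.03
Workforce Levy: 2.3% × $10,811.00 = $248.65
Total: $1,069.03 + $248.65 = $1,317.68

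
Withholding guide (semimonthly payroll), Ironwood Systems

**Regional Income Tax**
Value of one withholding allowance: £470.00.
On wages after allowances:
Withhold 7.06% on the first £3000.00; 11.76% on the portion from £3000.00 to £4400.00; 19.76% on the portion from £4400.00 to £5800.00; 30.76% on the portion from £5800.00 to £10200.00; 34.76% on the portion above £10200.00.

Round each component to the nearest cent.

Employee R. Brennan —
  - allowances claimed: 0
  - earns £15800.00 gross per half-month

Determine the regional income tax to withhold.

£3953.08

Regional Income Tax: taxable = £15800.00
  £2006.52 + 34.76% × (£15800.00 − £10200.00) = £2006.52 + 34.76% × £5600.00 = £3953.08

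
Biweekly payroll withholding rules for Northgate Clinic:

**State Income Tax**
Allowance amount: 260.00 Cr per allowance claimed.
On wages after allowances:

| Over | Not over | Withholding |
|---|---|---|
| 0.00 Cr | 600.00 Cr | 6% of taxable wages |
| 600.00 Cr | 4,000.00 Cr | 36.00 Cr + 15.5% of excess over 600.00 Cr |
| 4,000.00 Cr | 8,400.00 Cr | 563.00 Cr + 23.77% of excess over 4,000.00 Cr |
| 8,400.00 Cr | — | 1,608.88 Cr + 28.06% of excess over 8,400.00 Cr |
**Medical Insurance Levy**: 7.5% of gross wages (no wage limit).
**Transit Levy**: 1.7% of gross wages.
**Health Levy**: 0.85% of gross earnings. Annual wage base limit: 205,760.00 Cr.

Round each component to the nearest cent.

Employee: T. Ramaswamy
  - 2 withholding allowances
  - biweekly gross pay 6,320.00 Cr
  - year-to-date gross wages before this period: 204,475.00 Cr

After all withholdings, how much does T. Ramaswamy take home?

4,736.78 Cr

State Income Tax: taxable = 6,320.00 Cr − 2×260.00 Cr = 5,800.00 Cr
  563.00 Cr + 23.77% × (5,800.00 Cr − 4,000.00 Cr) = 563.00 Cr + 23.77% × 1,800.00 Cr = 990.86 Cr
Medical Insurance Levy: 7.5% × 6,320.00 Cr = 474.00 Cr
Transit Levy: 1.7% × 6,320.00 Cr = 107.44 Cr
Health Levy: cap 205,760.00 Cr − YTD 204,475.00 Cr = 1,285.00 Cr subject; 0.85% × 1,285.00 Cr = 10.92 Cr
Total withheld: 990.86 Cr + 474.00 Cr + 107.44 Cr + 10.92 Cr = 1,583.22 Cr
Net pay: 6,320.00 Cr − 1,583.22 Cr = 4,736.78 Cr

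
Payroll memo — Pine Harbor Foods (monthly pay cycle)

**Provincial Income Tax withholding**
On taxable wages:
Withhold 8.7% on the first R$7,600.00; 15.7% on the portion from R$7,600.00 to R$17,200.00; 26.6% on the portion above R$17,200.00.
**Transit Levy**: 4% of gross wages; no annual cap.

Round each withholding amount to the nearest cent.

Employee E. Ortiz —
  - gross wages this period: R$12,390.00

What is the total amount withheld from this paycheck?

R$1,908.83

Provincial Income Tax: taxable = R$12,390.00
  R$661.20 + 15.7% × (R$12,390.00 − R$7,600.00) = R$661.20 + 15.7% × R$4,790.00 = R$1,413.23
Transit Levy: 4% × R$12,390.00 = R$495.60
Total: R$1,413.23 + R$495.60 = R$1,908.83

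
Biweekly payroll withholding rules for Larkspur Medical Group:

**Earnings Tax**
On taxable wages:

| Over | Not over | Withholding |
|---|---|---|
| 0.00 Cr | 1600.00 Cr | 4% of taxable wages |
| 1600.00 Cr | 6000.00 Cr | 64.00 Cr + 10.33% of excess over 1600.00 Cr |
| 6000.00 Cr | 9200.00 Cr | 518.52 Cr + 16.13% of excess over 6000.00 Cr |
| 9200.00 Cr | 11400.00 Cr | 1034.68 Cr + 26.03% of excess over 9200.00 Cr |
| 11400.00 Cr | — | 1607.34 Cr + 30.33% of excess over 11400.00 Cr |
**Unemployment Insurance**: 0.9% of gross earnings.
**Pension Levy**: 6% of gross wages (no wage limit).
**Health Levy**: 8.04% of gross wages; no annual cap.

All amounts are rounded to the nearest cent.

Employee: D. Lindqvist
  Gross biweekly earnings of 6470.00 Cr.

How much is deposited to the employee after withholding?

Earnings Tax: taxable = 6470.00 Cr
  518.52 Cr + 16.13% × (6470.00 Cr − 6000.00 Cr) = 518.52 Cr + 16.13% × 470.00 Cr = 594.33 Cr
Unemployment Insurance: 0.9% × 6470.00 Cr = 58.23 Cr
Pension Levy: 6% × 6470.00 Cr = 388.20 Cr
Health Levy: 8.04% × 6470.00 Cr = 520.19 Cr
Total withheld: 594.33 Cr + 58.23 Cr + 388.20 Cr + 520.19 Cr = 1560.95 Cr
Net pay: 6470.00 Cr − 1560.95 Cr = 4909.05 Cr

4909.05 Cr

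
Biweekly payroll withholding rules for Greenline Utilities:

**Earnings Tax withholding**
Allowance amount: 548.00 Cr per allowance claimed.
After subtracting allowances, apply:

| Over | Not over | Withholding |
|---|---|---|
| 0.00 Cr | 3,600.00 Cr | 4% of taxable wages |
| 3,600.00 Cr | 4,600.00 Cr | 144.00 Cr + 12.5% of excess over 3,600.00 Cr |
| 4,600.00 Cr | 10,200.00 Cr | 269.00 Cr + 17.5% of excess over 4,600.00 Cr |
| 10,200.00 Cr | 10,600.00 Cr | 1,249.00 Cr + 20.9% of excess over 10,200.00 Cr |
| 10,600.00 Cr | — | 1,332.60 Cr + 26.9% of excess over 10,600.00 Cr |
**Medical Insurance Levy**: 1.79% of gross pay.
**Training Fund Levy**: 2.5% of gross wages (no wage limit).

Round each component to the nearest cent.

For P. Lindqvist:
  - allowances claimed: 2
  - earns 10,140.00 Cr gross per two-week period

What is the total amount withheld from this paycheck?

1,481.71 Cr

Earnings Tax: taxable = 10,140.00 Cr − 2×548.00 Cr = 9,044.00 Cr
  269.00 Cr + 17.5% × (9,044.00 Cr − 4,600.00 Cr) = 269.00 Cr + 17.5% × 4,444.00 Cr = 1,046.70 Cr
Medical Insurance Levy: 1.79% × 10,140.00 Cr = 181.51 Cr
Training Fund Levy: 2.5% × 10,140.00 Cr = 253.50 Cr
Total: 1,046.70 Cr + 181.51 Cr + 253.50 Cr = 1,481.71 Cr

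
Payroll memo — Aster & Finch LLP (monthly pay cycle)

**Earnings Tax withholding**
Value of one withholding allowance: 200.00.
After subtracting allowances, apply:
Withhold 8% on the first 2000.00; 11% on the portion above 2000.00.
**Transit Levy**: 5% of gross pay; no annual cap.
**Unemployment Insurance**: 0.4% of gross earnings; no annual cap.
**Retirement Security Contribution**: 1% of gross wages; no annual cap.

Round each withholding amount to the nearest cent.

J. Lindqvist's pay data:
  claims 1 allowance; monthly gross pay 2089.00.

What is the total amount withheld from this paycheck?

284.82

Earnings Tax: taxable = 2089.00 − 1×200.00 = 1889.00
  8% × 1889.00 = 151.12
Transit Levy: 5% × 2089.00 = 104.45
Unemployment Insurance: 0.4% × 2089.00 = 8.36
Retirement Security Contribution: 1% × 2089.00 = 20.89
Total: 151.12 + 104.45 + 8.36 + 20.89 = 284.82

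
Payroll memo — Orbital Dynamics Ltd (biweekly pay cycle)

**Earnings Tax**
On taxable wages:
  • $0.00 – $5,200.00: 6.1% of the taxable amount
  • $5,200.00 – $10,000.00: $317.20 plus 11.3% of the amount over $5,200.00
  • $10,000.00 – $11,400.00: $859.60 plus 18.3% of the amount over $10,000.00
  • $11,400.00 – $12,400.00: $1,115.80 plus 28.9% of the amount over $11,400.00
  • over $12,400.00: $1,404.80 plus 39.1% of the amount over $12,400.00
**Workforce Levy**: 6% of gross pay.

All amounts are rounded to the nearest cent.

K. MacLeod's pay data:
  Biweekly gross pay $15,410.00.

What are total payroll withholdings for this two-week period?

Earnings Tax: taxable = $15,410.00
  $1,404.80 + 39.1% × ($15,410.00 − $12,400.00) = $1,404.80 + 39.1% × $3,010.00 = $2,581.71
Workforce Levy: 6% × $15,410.00 = $924.60
Total: $2,581.71 + $924.60 = $3,506.31

$3,506.31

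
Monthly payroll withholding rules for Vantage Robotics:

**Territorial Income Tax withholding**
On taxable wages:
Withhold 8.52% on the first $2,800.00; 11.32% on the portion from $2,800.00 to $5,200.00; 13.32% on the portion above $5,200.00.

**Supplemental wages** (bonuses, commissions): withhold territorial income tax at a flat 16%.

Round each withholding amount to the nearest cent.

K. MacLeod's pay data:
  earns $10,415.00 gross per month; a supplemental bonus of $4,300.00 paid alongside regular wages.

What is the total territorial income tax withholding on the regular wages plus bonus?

$1,892.88

Territorial Income Tax: taxable = $10,415.00
  $510.24 + 13.32% × ($10,415.00 − $5,200.00) = $510.24 + 13.32% × $5,215.00 = $1,204.88
Supplemental (16% flat on bonus): 16% × $4,300.00 = $688.00
Total territorial income tax: $1,204.88 + $688.00 = $1,892.88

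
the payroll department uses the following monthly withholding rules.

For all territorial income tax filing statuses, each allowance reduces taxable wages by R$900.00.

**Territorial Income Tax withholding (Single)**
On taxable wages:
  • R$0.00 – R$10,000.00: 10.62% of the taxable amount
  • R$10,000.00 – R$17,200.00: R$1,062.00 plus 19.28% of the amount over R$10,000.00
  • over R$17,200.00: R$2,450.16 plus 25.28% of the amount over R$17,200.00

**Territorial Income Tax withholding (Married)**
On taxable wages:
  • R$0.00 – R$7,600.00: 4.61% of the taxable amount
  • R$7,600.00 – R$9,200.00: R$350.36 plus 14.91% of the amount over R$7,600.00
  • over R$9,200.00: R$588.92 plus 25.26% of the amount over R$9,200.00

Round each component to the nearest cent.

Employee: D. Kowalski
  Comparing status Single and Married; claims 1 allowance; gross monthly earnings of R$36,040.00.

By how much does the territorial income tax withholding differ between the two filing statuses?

Territorial Income Tax (Single): taxable = R$36,040.00 − 1×R$900.00 = R$35,140.00
  R$2,450.16 + 25.28% × (R$35,140.00 − R$17,200.00) = R$2,450.16 + 25.28% × R$17,940.00 = R$6,985.39
Territorial Income Tax (Married): taxable = R$36,040.00 − 1×R$900.00 = R$35,140.00
  R$588.92 + 25.26% × (R$35,140.00 − R$9,200.00) = R$588.92 + 25.26% × R$25,940.00 = R$7,141.36
Difference: |R$6,985.39 − R$7,141.36| = R$155.97 (higher under Married)

R$155.97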